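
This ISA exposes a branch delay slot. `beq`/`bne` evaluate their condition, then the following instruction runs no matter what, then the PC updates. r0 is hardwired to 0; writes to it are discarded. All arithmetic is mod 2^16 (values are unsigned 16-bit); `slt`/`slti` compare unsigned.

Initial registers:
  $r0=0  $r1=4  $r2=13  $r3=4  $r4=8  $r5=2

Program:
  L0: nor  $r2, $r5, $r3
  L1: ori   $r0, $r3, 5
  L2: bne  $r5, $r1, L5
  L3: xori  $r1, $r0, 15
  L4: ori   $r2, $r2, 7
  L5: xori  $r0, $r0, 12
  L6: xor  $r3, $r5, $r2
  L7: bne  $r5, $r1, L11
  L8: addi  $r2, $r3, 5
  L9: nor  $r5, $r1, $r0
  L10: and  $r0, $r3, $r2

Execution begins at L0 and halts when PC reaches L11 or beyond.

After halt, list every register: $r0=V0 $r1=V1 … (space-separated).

$r0=0 $r1=15 $r2=0 $r3=65531 $r4=8 $r5=2

  step pc=0: nor  $r2, $r5, $r3  regs=(0,4,65529,4,8,2)
  step pc=1: ori   $r0, $r3, 5  regs=(0,4,65529,4,8,2)
  step pc=2: bne  $r5, $r1, L5  cond=T  regs=(0,4,65529,4,8,2)
  step pc=3: xori  $r1, $r0, 15  regs=(0,15,65529,4,8,2)
  step pc=5: xori  $r0, $r0, 12  regs=(0,15,65529,4,8,2)
  step pc=6: xor  $r3, $r5, $r2  regs=(0,15,65529,65531,8,2)
  step pc=7: bne  $r5, $r1, L11  cond=T  regs=(0,15,65529,65531,8,2)
  step pc=8: addi  $r2, $r3, 5  regs=(0,15,0,65531,8,2)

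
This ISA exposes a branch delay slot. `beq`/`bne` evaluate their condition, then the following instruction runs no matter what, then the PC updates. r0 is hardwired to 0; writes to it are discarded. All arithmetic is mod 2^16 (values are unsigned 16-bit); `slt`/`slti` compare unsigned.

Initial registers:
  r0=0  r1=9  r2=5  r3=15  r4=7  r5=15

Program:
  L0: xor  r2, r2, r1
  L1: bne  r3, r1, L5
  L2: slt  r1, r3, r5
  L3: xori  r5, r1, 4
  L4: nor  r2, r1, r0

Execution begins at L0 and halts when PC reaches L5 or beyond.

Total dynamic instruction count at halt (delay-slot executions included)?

3

#0 xor  r2, r2, r1 ; 0/9/12/15/7/15
#1 bne  r3, r1, L5 ; 0/9/12/15/7/15 ; →target
#2 slt  r1, r3, r5 ; 0/0/12/15/7/15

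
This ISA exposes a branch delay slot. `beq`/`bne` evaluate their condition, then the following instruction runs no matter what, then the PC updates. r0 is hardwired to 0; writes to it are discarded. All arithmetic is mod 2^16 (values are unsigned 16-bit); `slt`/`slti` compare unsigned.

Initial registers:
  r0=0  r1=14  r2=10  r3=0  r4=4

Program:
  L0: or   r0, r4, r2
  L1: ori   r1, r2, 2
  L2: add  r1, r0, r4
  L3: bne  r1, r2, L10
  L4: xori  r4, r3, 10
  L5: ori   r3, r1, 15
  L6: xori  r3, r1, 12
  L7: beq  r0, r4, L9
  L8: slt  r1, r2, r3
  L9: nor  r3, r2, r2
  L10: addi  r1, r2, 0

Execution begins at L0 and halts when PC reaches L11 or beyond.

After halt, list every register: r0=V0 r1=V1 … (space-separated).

PC=0  or   r0, r4, r2        | r0=0 r1=14 r2=10 r3=0 r4=4
PC=1  ori   r1, r2, 2        | r0=0 r1=10 r2=10 r3=0 r4=4
PC=2  add  r1, r0, r4        | r0=0 r1=4 r2=10 r3=0 r4=4
PC=3  bne  r1, r2, L10       | r0=0 r1=4 r2=10 r3=0 r4=4  [TAKEN]
PC=4  xori  r4, r3, 10       | r0=0 r1=4 r2=10 r3=0 r4=10
PC=10 addi  r1, r2, 0        | r0=0 r1=10 r2=10 r3=0 r4=10

r0=0 r1=10 r2=10 r3=0 r4=10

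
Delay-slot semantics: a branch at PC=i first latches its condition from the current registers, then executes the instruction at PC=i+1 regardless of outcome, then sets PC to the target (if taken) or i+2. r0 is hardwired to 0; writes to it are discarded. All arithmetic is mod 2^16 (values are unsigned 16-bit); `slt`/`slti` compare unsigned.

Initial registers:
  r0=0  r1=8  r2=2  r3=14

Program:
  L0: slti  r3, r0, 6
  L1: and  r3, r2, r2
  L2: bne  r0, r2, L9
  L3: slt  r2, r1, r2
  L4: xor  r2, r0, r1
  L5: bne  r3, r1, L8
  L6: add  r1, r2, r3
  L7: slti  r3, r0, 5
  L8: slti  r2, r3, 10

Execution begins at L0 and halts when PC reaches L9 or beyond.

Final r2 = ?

PC=0  slti  r3, r0, 6        | r0=0 r1=8 r2=2 r3=1
PC=1  and  r3, r2, r2        | r0=0 r1=8 r2=2 r3=2
PC=2  bne  r0, r2, L9        | r0=0 r1=8 r2=2 r3=2  [TAKEN]
PC=3  slt  r2, r1, r2        | r0=0 r1=8 r2=0 r3=2

0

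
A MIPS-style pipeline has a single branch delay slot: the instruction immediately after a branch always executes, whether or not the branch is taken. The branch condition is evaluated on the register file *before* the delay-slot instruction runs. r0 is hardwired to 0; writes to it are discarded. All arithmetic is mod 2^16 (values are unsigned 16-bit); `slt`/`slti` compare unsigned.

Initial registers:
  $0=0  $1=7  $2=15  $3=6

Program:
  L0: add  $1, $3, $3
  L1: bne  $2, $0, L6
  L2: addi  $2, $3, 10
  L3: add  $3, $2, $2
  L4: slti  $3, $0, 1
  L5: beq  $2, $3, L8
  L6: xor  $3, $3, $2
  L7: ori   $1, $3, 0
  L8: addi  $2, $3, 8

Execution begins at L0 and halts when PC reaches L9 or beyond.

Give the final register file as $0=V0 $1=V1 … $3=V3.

$0=0 $1=22 $2=30 $3=22

#0 add  $1, $3, $3 ; 0/12/15/6
#1 bne  $2, $0, L6 ; 0/12/15/6 ; →target
#2 addi  $2, $3, 10 ; 0/12/16/6
#6 xor  $3, $3, $2 ; 0/12/16/22
#7 ori   $1, $3, 0 ; 0/22/16/22
#8 addi  $2, $3, 8 ; 0/22/30/22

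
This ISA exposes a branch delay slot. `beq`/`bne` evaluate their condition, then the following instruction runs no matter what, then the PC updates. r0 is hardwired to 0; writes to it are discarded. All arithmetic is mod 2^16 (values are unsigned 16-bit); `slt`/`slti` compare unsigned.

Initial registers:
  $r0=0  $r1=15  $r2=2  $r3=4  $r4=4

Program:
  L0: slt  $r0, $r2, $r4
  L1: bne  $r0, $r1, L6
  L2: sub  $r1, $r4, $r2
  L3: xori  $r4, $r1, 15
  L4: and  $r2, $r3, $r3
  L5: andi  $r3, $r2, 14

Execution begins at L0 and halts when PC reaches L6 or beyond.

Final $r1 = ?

PC=0  slt  $r0, $r2, $r4     | $r0=0 $r1=15 $r2=2 $r3=4 $r4=4
PC=1  bne  $r0, $r1, L6      | $r0=0 $r1=15 $r2=2 $r3=4 $r4=4  [TAKEN]
PC=2  sub  $r1, $r4, $r2     | $r0=0 $r1=2 $r2=2 $r3=4 $r4=4

2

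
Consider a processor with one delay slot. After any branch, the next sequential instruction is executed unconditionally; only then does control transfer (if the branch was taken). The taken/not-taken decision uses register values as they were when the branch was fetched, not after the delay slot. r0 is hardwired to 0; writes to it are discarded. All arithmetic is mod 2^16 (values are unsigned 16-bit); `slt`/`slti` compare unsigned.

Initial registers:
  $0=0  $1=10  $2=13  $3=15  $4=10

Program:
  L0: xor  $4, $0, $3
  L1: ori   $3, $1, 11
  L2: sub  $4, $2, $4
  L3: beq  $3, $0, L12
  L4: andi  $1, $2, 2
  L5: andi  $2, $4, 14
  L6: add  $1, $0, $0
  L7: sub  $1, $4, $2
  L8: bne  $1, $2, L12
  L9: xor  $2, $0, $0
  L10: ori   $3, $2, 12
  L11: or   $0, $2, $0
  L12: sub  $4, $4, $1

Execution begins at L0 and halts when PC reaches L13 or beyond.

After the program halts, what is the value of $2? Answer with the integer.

0

PC=0  xor  $4, $0, $3        | $0=0 $1=10 $2=13 $3=15 $4=15
PC=1  ori   $3, $1, 11       | $0=0 $1=10 $2=13 $3=11 $4=15
PC=2  sub  $4, $2, $4        | $0=0 $1=10 $2=13 $3=11 $4=65534
PC=3  beq  $3, $0, L12       | $0=0 $1=10 $2=13 $3=11 $4=65534  [not taken]
PC=4  andi  $1, $2, 2        | $0=0 $1=0 $2=13 $3=11 $4=65534
PC=5  andi  $2, $4, 14       | $0=0 $1=0 $2=14 $3=11 $4=65534
PC=6  add  $1, $0, $0        | $0=0 $1=0 $2=14 $3=11 $4=65534
PC=7  sub  $1, $4, $2        | $0=0 $1=65520 $2=14 $3=11 $4=65534
PC=8  bne  $1, $2, L12       | $0=0 $1=65520 $2=14 $3=11 $4=65534  [TAKEN]
PC=9  xor  $2, $0, $0        | $0=0 $1=65520 $2=0 $3=11 $4=65534
PC=12 sub  $4, $4, $1        | $0=0 $1=65520 $2=0 $3=11 $4=14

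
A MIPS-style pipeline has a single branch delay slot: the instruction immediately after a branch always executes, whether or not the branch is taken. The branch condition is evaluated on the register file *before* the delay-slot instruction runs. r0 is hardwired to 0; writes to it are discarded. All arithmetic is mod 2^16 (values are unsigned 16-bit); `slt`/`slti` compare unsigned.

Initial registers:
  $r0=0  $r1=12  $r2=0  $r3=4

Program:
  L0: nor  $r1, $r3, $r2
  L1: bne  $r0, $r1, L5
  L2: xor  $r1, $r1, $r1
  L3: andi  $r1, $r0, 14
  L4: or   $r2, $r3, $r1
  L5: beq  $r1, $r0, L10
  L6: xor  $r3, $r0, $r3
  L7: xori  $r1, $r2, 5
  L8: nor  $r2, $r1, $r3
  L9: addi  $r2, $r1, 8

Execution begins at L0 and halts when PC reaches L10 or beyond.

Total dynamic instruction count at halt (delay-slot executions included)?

[0] nor  $r1, $r3, $r2  →  {$r0:0, $r1:65531, $r2:0, $r3:4}
[1] bne  $r0, $r1, L5  →  {$r0:0, $r1:65531, $r2:0, $r3:4}  ⟨branch taken⟩
[2] xor  $r1, $r1, $r1  →  {$r0:0, $r1:0, $r2:0, $r3:4}
[5] beq  $r1, $r0, L10  →  {$r0:0, $r1:0, $r2:0, $r3:4}  ⟨branch taken⟩
[6] xor  $r3, $r0, $r3  →  {$r0:0, $r1:0, $r2:0, $r3:4}

5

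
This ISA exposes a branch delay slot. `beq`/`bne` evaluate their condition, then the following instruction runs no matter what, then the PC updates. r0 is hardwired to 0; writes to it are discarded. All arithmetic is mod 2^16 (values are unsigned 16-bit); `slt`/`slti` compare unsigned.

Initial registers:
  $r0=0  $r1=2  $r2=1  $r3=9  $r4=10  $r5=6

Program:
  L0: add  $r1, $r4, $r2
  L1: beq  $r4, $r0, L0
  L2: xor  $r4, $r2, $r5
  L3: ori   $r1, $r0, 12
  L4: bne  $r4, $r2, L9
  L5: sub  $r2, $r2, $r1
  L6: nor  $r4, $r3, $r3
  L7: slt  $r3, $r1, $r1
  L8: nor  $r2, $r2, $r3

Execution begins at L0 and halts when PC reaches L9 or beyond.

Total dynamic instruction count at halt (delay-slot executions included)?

6

  step pc=0: add  $r1, $r4, $r2  regs=(0,11,1,9,10,6)
  step pc=1: beq  $r4, $r0, L0  cond=F  regs=(0,11,1,9,10,6)
  step pc=2: xor  $r4, $r2, $r5  regs=(0,11,1,9,7,6)
  step pc=3: ori   $r1, $r0, 12  regs=(0,12,1,9,7,6)
  step pc=4: bne  $r4, $r2, L9  cond=T  regs=(0,12,1,9,7,6)
  step pc=5: sub  $r2, $r2, $r1  regs=(0,12,65525,9,7,6)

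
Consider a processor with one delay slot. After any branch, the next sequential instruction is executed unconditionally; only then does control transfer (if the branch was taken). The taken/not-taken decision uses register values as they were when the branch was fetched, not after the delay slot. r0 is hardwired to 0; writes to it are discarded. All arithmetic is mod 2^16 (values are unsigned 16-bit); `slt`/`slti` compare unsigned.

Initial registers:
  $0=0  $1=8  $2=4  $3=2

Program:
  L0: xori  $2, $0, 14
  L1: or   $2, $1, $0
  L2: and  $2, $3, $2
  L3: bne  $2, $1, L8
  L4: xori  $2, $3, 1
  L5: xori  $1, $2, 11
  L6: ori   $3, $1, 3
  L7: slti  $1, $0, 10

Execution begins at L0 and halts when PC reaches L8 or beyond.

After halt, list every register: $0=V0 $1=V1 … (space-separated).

  step pc=0: xori  $2, $0, 14  regs=(0,8,14,2)
  step pc=1: or   $2, $1, $0  regs=(0,8,8,2)
  step pc=2: and  $2, $3, $2  regs=(0,8,0,2)
  step pc=3: bne  $2, $1, L8  cond=T  regs=(0,8,0,2)
  step pc=4: xori  $2, $3, 1  regs=(0,8,3,2)

$0=0 $1=8 $2=3 $3=2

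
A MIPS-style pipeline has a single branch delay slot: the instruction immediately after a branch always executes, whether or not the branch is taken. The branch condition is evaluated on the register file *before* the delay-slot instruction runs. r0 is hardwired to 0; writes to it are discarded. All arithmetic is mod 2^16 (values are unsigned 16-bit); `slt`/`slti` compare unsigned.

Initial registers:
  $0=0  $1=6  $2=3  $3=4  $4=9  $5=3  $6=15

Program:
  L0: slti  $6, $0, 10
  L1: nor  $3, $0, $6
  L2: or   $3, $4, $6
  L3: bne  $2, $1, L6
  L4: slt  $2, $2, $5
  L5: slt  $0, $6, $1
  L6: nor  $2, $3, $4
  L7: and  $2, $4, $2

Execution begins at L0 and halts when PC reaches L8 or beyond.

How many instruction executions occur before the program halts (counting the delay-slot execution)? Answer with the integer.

7

#0 slti  $6, $0, 10 ; 0/6/3/4/9/3/1
#1 nor  $3, $0, $6 ; 0/6/3/65534/9/3/1
#2 or   $3, $4, $6 ; 0/6/3/9/9/3/1
#3 bne  $2, $1, L6 ; 0/6/3/9/9/3/1 ; →target
#4 slt  $2, $2, $5 ; 0/6/0/9/9/3/1
#6 nor  $2, $3, $4 ; 0/6/65526/9/9/3/1
#7 and  $2, $4, $2 ; 0/6/0/9/9/3/1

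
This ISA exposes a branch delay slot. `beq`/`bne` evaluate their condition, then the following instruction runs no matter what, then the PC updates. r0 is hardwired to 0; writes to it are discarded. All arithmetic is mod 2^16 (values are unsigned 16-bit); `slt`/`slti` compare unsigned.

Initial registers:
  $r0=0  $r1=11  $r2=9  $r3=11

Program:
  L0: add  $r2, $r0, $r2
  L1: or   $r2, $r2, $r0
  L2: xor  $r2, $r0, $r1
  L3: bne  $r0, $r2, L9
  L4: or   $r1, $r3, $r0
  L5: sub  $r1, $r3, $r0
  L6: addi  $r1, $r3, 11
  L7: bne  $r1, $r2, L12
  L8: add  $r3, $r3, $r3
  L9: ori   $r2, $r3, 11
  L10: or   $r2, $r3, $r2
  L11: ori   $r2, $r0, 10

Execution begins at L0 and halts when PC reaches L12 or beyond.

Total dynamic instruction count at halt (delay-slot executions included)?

8

[0] add  $r2, $r0, $r2  →  {$r0:0, $r1:11, $r2:9, $r3:11}
[1] or   $r2, $r2, $r0  →  {$r0:0, $r1:11, $r2:9, $r3:11}
[2] xor  $r2, $r0, $r1  →  {$r0:0, $r1:11, $r2:11, $r3:11}
[3] bne  $r0, $r2, L9  →  {$r0:0, $r1:11, $r2:11, $r3:11}  ⟨branch taken⟩
[4] or   $r1, $r3, $r0  →  {$r0:0, $r1:11, $r2:11, $r3:11}
[9] ori   $r2, $r3, 11  →  {$r0:0, $r1:11, $r2:11, $r3:11}
[10] or   $r2, $r3, $r2  →  {$r0:0, $r1:11, $r2:11, $r3:11}
[11] ori   $r2, $r0, 10  →  {$r0:0, $r1:11, $r2:10, $r3:11}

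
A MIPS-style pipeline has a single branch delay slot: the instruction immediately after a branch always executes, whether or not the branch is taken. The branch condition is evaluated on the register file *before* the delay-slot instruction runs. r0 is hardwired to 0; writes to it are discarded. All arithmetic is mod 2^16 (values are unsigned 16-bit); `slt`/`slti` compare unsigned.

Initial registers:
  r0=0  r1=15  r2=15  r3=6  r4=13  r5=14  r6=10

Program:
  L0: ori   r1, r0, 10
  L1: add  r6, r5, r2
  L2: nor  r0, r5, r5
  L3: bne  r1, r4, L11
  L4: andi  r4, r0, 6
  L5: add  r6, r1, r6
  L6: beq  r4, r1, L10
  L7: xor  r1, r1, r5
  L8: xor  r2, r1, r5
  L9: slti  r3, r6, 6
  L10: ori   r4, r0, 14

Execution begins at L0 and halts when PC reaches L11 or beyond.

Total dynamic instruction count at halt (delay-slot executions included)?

PC=0  ori   r1, r0, 10       | r0=0 r1=10 r2=15 r3=6 r4=13 r5=14 r6=10
PC=1  add  r6, r5, r2        | r0=0 r1=10 r2=15 r3=6 r4=13 r5=14 r6=29
PC=2  nor  r0, r5, r5        | r0=0 r1=10 r2=15 r3=6 r4=13 r5=14 r6=29
PC=3  bne  r1, r4, L11       | r0=0 r1=10 r2=15 r3=6 r4=13 r5=14 r6=29  [TAKEN]
PC=4  andi  r4, r0, 6        | r0=0 r1=10 r2=15 r3=6 r4=0 r5=14 r6=29

5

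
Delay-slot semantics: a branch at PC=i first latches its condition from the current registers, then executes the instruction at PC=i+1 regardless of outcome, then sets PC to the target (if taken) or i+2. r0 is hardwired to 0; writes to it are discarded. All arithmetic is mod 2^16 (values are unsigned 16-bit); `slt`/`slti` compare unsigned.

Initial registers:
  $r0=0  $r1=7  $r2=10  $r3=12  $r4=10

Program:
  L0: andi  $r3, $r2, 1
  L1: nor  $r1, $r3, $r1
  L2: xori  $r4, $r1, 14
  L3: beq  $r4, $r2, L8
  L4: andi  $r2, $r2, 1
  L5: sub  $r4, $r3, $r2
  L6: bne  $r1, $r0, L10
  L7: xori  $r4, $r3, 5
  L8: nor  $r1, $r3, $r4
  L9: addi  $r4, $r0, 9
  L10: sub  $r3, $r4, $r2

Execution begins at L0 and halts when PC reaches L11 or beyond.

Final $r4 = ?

[0] andi  $r3, $r2, 1  →  {$r0:0, $r1:7, $r2:10, $r3:0, $r4:10}
[1] nor  $r1, $r3, $r1  →  {$r0:0, $r1:65528, $r2:10, $r3:0, $r4:10}
[2] xori  $r4, $r1, 14  →  {$r0:0, $r1:65528, $r2:10, $r3:0, $r4:65526}
[3] beq  $r4, $r2, L8  →  {$r0:0, $r1:65528, $r2:10, $r3:0, $r4:65526}  ⟨branch fallthrough⟩
[4] andi  $r2, $r2, 1  →  {$r0:0, $r1:65528, $r2:0, $r3:0, $r4:65526}
[5] sub  $r4, $r3, $r2  →  {$r0:0, $r1:65528, $r2:0, $r3:0, $r4:0}
[6] bne  $r1, $r0, L10  →  {$r0:0, $r1:65528, $r2:0, $r3:0, $r4:0}  ⟨branch taken⟩
[7] xori  $r4, $r3, 5  →  {$r0:0, $r1:65528, $r2:0, $r3:0, $r4:5}
[10] sub  $r3, $r4, $r2  →  {$r0:0, $r1:65528, $r2:0, $r3:5, $r4:5}

5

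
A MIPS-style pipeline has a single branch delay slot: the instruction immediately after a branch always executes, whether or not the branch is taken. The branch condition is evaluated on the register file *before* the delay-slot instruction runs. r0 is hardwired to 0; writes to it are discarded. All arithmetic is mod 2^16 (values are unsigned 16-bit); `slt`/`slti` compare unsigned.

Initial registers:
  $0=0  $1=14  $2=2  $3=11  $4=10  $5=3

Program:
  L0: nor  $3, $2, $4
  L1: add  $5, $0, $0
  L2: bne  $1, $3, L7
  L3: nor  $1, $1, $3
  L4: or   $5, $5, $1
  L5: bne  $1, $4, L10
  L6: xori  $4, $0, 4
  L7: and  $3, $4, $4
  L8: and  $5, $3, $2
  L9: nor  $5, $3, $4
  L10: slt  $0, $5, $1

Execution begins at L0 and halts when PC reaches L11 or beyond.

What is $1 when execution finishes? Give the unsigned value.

0

#0 nor  $3, $2, $4 ; 0/14/2/65525/10/3
#1 add  $5, $0, $0 ; 0/14/2/65525/10/0
#2 bne  $1, $3, L7 ; 0/14/2/65525/10/0 ; →target
#3 nor  $1, $1, $3 ; 0/0/2/65525/10/0
#7 and  $3, $4, $4 ; 0/0/2/10/10/0
#8 and  $5, $3, $2 ; 0/0/2/10/10/2
#9 nor  $5, $3, $4 ; 0/0/2/10/10/65525
#10 slt  $0, $5, $1 ; 0/0/2/10/10/65525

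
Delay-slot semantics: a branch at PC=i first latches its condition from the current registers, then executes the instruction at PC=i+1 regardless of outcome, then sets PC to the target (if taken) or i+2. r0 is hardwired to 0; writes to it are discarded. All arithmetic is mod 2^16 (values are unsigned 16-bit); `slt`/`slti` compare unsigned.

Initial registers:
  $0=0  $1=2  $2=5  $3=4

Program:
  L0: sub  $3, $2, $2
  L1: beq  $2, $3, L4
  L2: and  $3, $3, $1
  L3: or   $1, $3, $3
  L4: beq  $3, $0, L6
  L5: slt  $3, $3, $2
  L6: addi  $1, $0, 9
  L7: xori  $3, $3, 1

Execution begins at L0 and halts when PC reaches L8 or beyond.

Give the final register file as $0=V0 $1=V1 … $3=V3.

PC=0  sub  $3, $2, $2        | $0=0 $1=2 $2=5 $3=0
PC=1  beq  $2, $3, L4        | $0=0 $1=2 $2=5 $3=0  [not taken]
PC=2  and  $3, $3, $1        | $0=0 $1=2 $2=5 $3=0
PC=3  or   $1, $3, $3        | $0=0 $1=0 $2=5 $3=0
PC=4  beq  $3, $0, L6        | $0=0 $1=0 $2=5 $3=0  [TAKEN]
PC=5  slt  $3, $3, $2        | $0=0 $1=0 $2=5 $3=1
PC=6  addi  $1, $0, 9        | $0=0 $1=9 $2=5 $3=1
PC=7  xori  $3, $3, 1        | $0=0 $1=9 $2=5 $3=0

$0=0 $1=9 $2=5 $3=0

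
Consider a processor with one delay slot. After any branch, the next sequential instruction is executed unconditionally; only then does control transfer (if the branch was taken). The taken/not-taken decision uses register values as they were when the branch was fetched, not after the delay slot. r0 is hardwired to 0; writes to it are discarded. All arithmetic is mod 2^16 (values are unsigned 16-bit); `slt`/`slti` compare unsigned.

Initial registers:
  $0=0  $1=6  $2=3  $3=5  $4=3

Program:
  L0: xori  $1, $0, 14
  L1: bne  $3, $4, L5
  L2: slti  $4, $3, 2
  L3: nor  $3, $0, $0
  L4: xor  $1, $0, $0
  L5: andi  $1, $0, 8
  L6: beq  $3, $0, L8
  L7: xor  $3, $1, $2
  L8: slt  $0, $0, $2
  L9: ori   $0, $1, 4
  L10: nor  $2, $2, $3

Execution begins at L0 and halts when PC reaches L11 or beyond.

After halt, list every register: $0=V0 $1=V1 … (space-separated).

$0=0 $1=0 $2=65532 $3=3 $4=0

#0 xori  $1, $0, 14 ; 0/14/3/5/3
#1 bne  $3, $4, L5 ; 0/14/3/5/3 ; →target
#2 slti  $4, $3, 2 ; 0/14/3/5/0
#5 andi  $1, $0, 8 ; 0/0/3/5/0
#6 beq  $3, $0, L8 ; 0/0/3/5/0 ; →fallthru
#7 xor  $3, $1, $2 ; 0/0/3/3/0
#8 slt  $0, $0, $2 ; 0/0/3/3/0
#9 ori   $0, $1, 4 ; 0/0/3/3/0
#10 nor  $2, $2, $3 ; 0/0/65532/3/0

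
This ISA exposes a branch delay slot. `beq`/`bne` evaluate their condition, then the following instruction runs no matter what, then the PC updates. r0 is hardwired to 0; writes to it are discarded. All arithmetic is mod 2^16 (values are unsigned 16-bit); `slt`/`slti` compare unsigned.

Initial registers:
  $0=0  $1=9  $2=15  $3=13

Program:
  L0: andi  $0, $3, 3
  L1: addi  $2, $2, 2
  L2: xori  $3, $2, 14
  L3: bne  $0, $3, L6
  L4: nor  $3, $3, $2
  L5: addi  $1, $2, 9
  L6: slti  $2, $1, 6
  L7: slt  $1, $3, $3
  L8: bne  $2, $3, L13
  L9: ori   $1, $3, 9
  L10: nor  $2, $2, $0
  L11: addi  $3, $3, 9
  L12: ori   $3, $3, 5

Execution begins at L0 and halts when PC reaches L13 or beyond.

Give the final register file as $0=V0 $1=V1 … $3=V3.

#0 andi  $0, $3, 3 ; 0/9/15/13
#1 addi  $2, $2, 2 ; 0/9/17/13
#2 xori  $3, $2, 14 ; 0/9/17/31
#3 bne  $0, $3, L6 ; 0/9/17/31 ; →target
#4 nor  $3, $3, $2 ; 0/9/17/65504
#6 slti  $2, $1, 6 ; 0/9/0/65504
#7 slt  $1, $3, $3 ; 0/0/0/65504
#8 bne  $2, $3, L13 ; 0/0/0/65504 ; →target
#9 ori   $1, $3, 9 ; 0/65513/0/65504

$0=0 $1=65513 $2=0 $3=65504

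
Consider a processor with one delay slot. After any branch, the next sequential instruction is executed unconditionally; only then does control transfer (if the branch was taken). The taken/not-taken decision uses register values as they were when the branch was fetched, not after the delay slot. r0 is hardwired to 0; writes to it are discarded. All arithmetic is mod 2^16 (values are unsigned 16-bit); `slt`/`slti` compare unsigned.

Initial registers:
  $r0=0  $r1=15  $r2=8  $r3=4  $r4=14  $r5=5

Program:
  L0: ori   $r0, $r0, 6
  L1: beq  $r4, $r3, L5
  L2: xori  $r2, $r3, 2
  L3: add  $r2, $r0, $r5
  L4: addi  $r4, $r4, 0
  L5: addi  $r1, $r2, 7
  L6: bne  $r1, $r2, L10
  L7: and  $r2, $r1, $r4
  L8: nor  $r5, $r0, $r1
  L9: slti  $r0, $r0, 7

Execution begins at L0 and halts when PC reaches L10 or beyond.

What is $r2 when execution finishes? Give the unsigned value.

12

  step pc=0: ori   $r0, $r0, 6  regs=(0,15,8,4,14,5)
  step pc=1: beq  $r4, $r3, L5  cond=F  regs=(0,15,8,4,14,5)
  step pc=2: xori  $r2, $r3, 2  regs=(0,15,6,4,14,5)
  step pc=3: add  $r2, $r0, $r5  regs=(0,15,5,4,14,5)
  step pc=4: addi  $r4, $r4, 0  regs=(0,15,5,4,14,5)
  step pc=5: addi  $r1, $r2, 7  regs=(0,12,5,4,14,5)
  step pc=6: bne  $r1, $r2, L10  cond=T  regs=(0,12,5,4,14,5)
  step pc=7: and  $r2, $r1, $r4  regs=(0,12,12,4,14,5)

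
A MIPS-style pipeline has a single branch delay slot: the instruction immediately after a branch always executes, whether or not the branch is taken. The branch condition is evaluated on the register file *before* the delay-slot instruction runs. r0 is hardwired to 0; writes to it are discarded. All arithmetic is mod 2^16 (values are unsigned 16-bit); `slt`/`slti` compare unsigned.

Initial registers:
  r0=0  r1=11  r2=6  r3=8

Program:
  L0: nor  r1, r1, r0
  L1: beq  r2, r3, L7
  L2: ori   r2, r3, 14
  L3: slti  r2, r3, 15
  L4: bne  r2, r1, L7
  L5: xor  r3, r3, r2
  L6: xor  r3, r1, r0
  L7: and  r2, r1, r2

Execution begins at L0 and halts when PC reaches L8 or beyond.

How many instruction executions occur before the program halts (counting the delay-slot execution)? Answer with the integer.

7

  step pc=0: nor  r1, r1, r0  regs=(0,65524,6,8)
  step pc=1: beq  r2, r3, L7  cond=F  regs=(0,65524,6,8)
  step pc=2: ori   r2, r3, 14  regs=(0,65524,14,8)
  step pc=3: slti  r2, r3, 15  regs=(0,65524,1,8)
  step pc=4: bne  r2, r1, L7  cond=T  regs=(0,65524,1,8)
  step pc=5: xor  r3, r3, r2  regs=(0,65524,1,9)
  step pc=7: and  r2, r1, r2  regs=(0,65524,0,9)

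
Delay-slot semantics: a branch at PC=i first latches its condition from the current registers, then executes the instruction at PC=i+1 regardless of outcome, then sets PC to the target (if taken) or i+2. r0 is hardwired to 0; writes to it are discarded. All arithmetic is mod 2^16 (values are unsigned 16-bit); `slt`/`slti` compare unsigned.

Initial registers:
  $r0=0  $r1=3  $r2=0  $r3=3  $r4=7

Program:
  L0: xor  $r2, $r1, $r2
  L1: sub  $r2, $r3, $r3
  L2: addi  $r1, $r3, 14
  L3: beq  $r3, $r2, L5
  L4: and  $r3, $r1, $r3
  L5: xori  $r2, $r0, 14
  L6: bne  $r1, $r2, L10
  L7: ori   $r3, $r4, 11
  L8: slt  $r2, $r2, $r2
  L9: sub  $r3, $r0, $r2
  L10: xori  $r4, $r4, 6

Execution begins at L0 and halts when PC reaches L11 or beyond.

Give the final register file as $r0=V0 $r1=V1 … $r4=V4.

$r0=0 $r1=17 $r2=14 $r3=15 $r4=1

[0] xor  $r2, $r1, $r2  →  {$r0:0, $r1:3, $r2:3, $r3:3, $r4:7}
[1] sub  $r2, $r3, $r3  →  {$r0:0, $r1:3, $r2:0, $r3:3, $r4:7}
[2] addi  $r1, $r3, 14  →  {$r0:0, $r1:17, $r2:0, $r3:3, $r4:7}
[3] beq  $r3, $r2, L5  →  {$r0:0, $r1:17, $r2:0, $r3:3, $r4:7}  ⟨branch fallthrough⟩
[4] and  $r3, $r1, $r3  →  {$r0:0, $r1:17, $r2:0, $r3:1, $r4:7}
[5] xori  $r2, $r0, 14  →  {$r0:0, $r1:17, $r2:14, $r3:1, $r4:7}
[6] bne  $r1, $r2, L10  →  {$r0:0, $r1:17, $r2:14, $r3:1, $r4:7}  ⟨branch taken⟩
[7] ori   $r3, $r4, 11  →  {$r0:0, $r1:17, $r2:14, $r3:15, $r4:7}
[10] xori  $r4, $r4, 6  →  {$r0:0, $r1:17, $r2:14, $r3:15, $r4:1}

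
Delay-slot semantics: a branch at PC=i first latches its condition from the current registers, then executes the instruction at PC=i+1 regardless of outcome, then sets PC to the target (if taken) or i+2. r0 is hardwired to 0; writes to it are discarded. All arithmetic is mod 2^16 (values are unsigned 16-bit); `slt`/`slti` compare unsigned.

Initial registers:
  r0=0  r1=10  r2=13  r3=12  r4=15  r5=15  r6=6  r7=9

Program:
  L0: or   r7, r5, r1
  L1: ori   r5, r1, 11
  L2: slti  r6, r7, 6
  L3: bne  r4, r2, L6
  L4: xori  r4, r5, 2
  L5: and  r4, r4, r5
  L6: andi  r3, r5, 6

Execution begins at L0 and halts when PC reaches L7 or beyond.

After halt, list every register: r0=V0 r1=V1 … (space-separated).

[0] or   r7, r5, r1  →  {r0:0, r1:10, r2:13, r3:12, r4:15, r5:15, r6:6, r7:15}
[1] ori   r5, r1, 11  →  {r0:0, r1:10, r2:13, r3:12, r4:15, r5:11, r6:6, r7:15}
[2] slti  r6, r7, 6  →  {r0:0, r1:10, r2:13, r3:12, r4:15, r5:11, r6:0, r7:15}
[3] bne  r4, r2, L6  →  {r0:0, r1:10, r2:13, r3:12, r4:15, r5:11, r6:0, r7:15}  ⟨branch taken⟩
[4] xori  r4, r5, 2  →  {r0:0, r1:10, r2:13, r3:12, r4:9, r5:11, r6:0, r7:15}
[6] andi  r3, r5, 6  →  {r0:0, r1:10, r2:13, r3:2, r4:9, r5:11, r6:0, r7:15}

r0=0 r1=10 r2=13 r3=2 r4=9 r5=11 r6=0 r7=15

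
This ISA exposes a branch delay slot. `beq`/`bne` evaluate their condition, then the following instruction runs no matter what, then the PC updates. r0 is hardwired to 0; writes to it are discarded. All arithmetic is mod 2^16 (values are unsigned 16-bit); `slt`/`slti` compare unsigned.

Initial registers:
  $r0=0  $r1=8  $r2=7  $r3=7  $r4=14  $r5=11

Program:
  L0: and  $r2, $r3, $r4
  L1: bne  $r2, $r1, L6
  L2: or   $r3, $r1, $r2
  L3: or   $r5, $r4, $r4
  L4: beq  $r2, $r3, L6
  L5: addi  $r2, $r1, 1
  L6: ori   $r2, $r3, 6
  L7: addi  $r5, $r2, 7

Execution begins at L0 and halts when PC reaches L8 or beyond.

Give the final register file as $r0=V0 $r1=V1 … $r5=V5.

$r0=0 $r1=8 $r2=14 $r3=14 $r4=14 $r5=21

PC=0  and  $r2, $r3, $r4     | $r0=0 $r1=8 $r2=6 $r3=7 $r4=14 $r5=11
PC=1  bne  $r2, $r1, L6      | $r0=0 $r1=8 $r2=6 $r3=7 $r4=14 $r5=11  [TAKEN]
PC=2  or   $r3, $r1, $r2     | $r0=0 $r1=8 $r2=6 $r3=14 $r4=14 $r5=11
PC=6  ori   $r2, $r3, 6      | $r0=0 $r1=8 $r2=14 $r3=14 $r4=14 $r5=11
PC=7  addi  $r5, $r2, 7      | $r0=0 $r1=8 $r2=14 $r3=14 $r4=14 $r5=21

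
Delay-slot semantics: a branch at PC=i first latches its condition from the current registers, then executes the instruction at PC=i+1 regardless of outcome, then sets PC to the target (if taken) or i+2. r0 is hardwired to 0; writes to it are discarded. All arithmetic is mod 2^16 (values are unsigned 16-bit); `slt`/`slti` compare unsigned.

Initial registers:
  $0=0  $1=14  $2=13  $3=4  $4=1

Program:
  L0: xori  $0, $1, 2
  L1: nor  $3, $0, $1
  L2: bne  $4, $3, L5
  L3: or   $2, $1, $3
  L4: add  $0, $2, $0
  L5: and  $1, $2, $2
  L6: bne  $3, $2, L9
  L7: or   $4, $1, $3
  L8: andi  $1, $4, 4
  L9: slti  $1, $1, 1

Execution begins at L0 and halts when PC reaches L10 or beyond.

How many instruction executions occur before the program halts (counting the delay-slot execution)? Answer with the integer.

#0 xori  $0, $1, 2 ; 0/14/13/4/1
#1 nor  $3, $0, $1 ; 0/14/13/65521/1
#2 bne  $4, $3, L5 ; 0/14/13/65521/1 ; →target
#3 or   $2, $1, $3 ; 0/14/65535/65521/1
#5 and  $1, $2, $2 ; 0/65535/65535/65521/1
#6 bne  $3, $2, L9 ; 0/65535/65535/65521/1 ; →target
#7 or   $4, $1, $3 ; 0/65535/65535/65521/65535
#9 slti  $1, $1, 1 ; 0/0/65535/65521/65535

8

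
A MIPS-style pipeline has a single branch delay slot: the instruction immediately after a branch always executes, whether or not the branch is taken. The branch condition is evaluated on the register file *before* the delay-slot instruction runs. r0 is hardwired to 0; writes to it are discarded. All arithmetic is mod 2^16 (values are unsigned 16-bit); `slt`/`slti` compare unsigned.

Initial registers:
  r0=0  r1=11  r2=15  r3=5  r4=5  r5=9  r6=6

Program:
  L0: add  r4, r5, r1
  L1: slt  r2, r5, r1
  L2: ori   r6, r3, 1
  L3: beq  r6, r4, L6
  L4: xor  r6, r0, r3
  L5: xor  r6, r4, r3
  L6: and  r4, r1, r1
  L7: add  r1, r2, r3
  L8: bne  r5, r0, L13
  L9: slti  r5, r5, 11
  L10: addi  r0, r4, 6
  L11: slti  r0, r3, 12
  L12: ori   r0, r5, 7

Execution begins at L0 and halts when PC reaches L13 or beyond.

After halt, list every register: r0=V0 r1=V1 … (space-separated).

r0=0 r1=6 r2=1 r3=5 r4=11 r5=1 r6=17

[0] add  r4, r5, r1  →  {r0:0, r1:11, r2:15, r3:5, r4:20, r5:9, r6:6}
[1] slt  r2, r5, r1  →  {r0:0, r1:11, r2:1, r3:5, r4:20, r5:9, r6:6}
[2] ori   r6, r3, 1  →  {r0:0, r1:11, r2:1, r3:5, r4:20, r5:9, r6:5}
[3] beq  r6, r4, L6  →  {r0:0, r1:11, r2:1, r3:5, r4:20, r5:9, r6:5}  ⟨branch fallthrough⟩
[4] xor  r6, r0, r3  →  {r0:0, r1:11, r2:1, r3:5, r4:20, r5:9, r6:5}
[5] xor  r6, r4, r3  →  {r0:0, r1:11, r2:1, r3:5, r4:20, r5:9, r6:17}
[6] and  r4, r1, r1  →  {r0:0, r1:11, r2:1, r3:5, r4:11, r5:9, r6:17}
[7] add  r1, r2, r3  →  {r0:0, r1:6, r2:1, r3:5, r4:11, r5:9, r6:17}
[8] bne  r5, r0, L13  →  {r0:0, r1:6, r2:1, r3:5, r4:11, r5:9, r6:17}  ⟨branch taken⟩
[9] slti  r5, r5, 11  →  {r0:0, r1:6, r2:1, r3:5, r4:11, r5:1, r6:17}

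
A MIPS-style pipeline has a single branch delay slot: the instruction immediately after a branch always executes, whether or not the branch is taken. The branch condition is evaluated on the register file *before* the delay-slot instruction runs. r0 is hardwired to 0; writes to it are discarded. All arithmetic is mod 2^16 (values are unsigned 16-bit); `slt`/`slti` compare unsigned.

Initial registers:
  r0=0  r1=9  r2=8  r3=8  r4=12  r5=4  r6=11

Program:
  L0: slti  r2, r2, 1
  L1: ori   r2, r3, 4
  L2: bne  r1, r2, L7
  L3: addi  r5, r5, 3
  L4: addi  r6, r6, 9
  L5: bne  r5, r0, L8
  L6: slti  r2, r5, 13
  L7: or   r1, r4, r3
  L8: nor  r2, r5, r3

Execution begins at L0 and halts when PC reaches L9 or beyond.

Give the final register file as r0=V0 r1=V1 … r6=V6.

PC=0  slti  r2, r2, 1        | r0=0 r1=9 r2=0 r3=8 r4=12 r5=4 r6=11
PC=1  ori   r2, r3, 4        | r0=0 r1=9 r2=12 r3=8 r4=12 r5=4 r6=11
PC=2  bne  r1, r2, L7        | r0=0 r1=9 r2=12 r3=8 r4=12 r5=4 r6=11  [TAKEN]
PC=3  addi  r5, r5, 3        | r0=0 r1=9 r2=12 r3=8 r4=12 r5=7 r6=11
PC=7  or   r1, r4, r3        | r0=0 r1=12 r2=12 r3=8 r4=12 r5=7 r6=11
PC=8  nor  r2, r5, r3        | r0=0 r1=12 r2=65520 r3=8 r4=12 r5=7 r6=11

r0=0 r1=12 r2=65520 r3=8 r4=12 r5=7 r6=11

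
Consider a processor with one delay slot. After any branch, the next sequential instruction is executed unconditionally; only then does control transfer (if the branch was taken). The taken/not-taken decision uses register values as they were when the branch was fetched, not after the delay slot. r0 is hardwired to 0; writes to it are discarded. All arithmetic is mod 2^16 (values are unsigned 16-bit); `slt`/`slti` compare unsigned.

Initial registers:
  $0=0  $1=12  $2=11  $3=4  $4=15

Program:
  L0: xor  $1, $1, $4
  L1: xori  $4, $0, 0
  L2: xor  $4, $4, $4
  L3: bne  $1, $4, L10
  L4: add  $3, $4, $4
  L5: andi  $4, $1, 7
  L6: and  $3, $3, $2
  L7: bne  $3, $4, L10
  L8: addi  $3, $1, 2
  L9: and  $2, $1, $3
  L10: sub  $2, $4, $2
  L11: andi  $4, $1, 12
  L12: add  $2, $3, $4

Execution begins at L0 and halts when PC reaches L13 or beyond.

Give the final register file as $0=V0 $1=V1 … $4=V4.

$0=0 $1=3 $2=0 $3=0 $4=0

PC=0  xor  $1, $1, $4        | $0=0 $1=3 $2=11 $3=4 $4=15
PC=1  xori  $4, $0, 0        | $0=0 $1=3 $2=11 $3=4 $4=0
PC=2  xor  $4, $4, $4        | $0=0 $1=3 $2=11 $3=4 $4=0
PC=3  bne  $1, $4, L10       | $0=0 $1=3 $2=11 $3=4 $4=0  [TAKEN]
PC=4  add  $3, $4, $4        | $0=0 $1=3 $2=11 $3=0 $4=0
PC=10 sub  $2, $4, $2        | $0=0 $1=3 $2=65525 $3=0 $4=0
PC=11 andi  $4, $1, 12       | $0=0 $1=3 $2=65525 $3=0 $4=0
PC=12 add  $2, $3, $4        | $0=0 $1=3 $2=0 $3=0 $4=0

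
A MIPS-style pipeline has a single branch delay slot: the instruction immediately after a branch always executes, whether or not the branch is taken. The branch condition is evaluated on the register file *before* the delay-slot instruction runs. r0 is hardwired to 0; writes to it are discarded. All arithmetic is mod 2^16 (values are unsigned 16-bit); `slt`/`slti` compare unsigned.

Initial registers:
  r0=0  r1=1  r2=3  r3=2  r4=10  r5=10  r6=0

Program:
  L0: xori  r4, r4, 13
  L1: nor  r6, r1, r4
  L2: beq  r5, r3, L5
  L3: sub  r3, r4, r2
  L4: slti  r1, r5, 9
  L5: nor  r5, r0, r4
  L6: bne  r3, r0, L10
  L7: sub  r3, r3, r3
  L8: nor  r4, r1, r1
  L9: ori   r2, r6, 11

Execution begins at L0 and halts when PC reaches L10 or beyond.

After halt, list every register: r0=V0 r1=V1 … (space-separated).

r0=0 r1=0 r2=3 r3=0 r4=7 r5=65528 r6=65528

  step pc=0: xori  r4, r4, 13  regs=(0,1,3,2,7,10,0)
  step pc=1: nor  r6, r1, r4  regs=(0,1,3,2,7,10,65528)
  step pc=2: beq  r5, r3, L5  cond=F  regs=(0,1,3,2,7,10,65528)
  step pc=3: sub  r3, r4, r2  regs=(0,1,3,4,7,10,65528)
  step pc=4: slti  r1, r5, 9  regs=(0,0,3,4,7,10,65528)
  step pc=5: nor  r5, r0, r4  regs=(0,0,3,4,7,65528,65528)
  step pc=6: bne  r3, r0, L10  cond=T  regs=(0,0,3,4,7,65528,65528)
  step pc=7: sub  r3, r3, r3  regs=(0,0,3,0,7,65528,65528)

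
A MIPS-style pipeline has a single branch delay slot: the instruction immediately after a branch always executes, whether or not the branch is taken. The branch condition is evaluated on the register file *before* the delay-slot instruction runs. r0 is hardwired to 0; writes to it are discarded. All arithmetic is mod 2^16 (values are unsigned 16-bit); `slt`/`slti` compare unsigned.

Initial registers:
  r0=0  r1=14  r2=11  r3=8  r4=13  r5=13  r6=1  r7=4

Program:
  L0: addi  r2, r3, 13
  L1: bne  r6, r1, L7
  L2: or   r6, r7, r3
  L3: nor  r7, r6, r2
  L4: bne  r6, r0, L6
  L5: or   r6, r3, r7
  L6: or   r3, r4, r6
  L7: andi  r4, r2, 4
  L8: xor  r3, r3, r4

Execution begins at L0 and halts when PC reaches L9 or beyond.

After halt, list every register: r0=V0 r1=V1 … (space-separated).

r0=0 r1=14 r2=21 r3=12 r4=4 r5=13 r6=12 r7=4

#0 addi  r2, r3, 13 ; 0/14/21/8/13/13/1/4
#1 bne  r6, r1, L7 ; 0/14/21/8/13/13/1/4 ; →target
#2 or   r6, r7, r3 ; 0/14/21/8/13/13/12/4
#7 andi  r4, r2, 4 ; 0/14/21/8/4/13/12/4
#8 xor  r3, r3, r4 ; 0/14/21/12/4/13/12/4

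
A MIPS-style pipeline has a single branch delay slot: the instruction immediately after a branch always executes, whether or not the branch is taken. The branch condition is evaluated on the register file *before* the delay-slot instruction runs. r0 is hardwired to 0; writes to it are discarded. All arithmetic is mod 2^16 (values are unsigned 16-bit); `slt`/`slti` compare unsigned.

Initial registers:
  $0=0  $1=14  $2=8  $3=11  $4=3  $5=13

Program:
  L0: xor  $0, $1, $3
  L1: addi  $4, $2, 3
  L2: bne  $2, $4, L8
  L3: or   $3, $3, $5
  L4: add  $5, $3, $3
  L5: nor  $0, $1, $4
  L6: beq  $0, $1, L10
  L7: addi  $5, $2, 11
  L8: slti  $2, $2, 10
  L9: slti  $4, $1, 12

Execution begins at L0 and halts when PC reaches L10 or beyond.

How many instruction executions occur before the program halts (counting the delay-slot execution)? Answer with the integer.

6

  step pc=0: xor  $0, $1, $3  regs=(0,14,8,11,3,13)
  step pc=1: addi  $4, $2, 3  regs=(0,14,8,11,11,13)
  step pc=2: bne  $2, $4, L8  cond=T  regs=(0,14,8,11,11,13)
  step pc=3: or   $3, $3, $5  regs=(0,14,8,15,11,13)
  step pc=8: slti  $2, $2, 10  regs=(0,14,1,15,11,13)
  step pc=9: slti  $4, $1, 12  regs=(0,14,1,15,0,13)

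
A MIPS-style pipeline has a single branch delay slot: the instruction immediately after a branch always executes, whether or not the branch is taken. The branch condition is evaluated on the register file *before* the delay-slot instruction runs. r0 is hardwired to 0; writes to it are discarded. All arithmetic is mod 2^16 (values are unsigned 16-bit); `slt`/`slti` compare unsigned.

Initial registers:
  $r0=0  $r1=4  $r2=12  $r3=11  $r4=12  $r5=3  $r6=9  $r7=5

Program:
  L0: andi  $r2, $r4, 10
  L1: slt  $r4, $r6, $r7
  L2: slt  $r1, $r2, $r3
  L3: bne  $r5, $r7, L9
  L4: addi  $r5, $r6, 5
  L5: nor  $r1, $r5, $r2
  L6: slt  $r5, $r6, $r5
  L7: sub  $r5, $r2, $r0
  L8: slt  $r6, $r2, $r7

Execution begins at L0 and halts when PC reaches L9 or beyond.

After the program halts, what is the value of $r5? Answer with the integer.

  step pc=0: andi  $r2, $r4, 10  regs=(0,4,8,11,12,3,9,5)
  step pc=1: slt  $r4, $r6, $r7  regs=(0,4,8,11,0,3,9,5)
  step pc=2: slt  $r1, $r2, $r3  regs=(0,1,8,11,0,3,9,5)
  step pc=3: bne  $r5, $r7, L9  cond=T  regs=(0,1,8,11,0,3,9,5)
  step pc=4: addi  $r5, $r6, 5  regs=(0,1,8,11,0,14,9,5)

14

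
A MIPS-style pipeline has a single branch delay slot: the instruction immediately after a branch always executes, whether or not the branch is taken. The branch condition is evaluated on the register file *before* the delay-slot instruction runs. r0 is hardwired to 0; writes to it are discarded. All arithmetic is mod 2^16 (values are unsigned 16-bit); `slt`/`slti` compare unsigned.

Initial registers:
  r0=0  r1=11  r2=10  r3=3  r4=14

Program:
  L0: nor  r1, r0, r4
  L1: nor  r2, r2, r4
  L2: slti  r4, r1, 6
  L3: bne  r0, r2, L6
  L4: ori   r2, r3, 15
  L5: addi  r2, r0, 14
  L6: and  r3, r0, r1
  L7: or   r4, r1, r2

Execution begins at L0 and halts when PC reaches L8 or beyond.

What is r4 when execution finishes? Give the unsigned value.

  step pc=0: nor  r1, r0, r4  regs=(0,65521,10,3,14)
  step pc=1: nor  r2, r2, r4  regs=(0,65521,65521,3,14)
  step pc=2: slti  r4, r1, 6  regs=(0,65521,65521,3,0)
  step pc=3: bne  r0, r2, L6  cond=T  regs=(0,65521,65521,3,0)
  step pc=4: ori   r2, r3, 15  regs=(0,65521,15,3,0)
  step pc=6: and  r3, r0, r1  regs=(0,65521,15,0,0)
  step pc=7: or   r4, r1, r2  regs=(0,65521,15,0,65535)

65535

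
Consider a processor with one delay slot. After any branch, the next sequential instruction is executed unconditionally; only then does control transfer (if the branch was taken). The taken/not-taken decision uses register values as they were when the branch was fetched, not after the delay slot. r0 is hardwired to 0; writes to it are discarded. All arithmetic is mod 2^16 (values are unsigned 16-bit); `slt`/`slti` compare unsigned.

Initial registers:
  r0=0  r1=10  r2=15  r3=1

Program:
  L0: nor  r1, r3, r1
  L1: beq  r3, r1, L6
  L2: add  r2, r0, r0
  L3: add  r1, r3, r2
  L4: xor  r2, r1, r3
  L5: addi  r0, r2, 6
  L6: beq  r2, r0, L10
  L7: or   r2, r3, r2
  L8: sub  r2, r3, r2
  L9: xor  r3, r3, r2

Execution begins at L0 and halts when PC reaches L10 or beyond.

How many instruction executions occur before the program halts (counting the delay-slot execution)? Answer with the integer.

8

  step pc=0: nor  r1, r3, r1  regs=(0,65524,15,1)
  step pc=1: beq  r3, r1, L6  cond=F  regs=(0,65524,15,1)
  step pc=2: add  r2, r0, r0  regs=(0,65524,0,1)
  step pc=3: add  r1, r3, r2  regs=(0,1,0,1)
  step pc=4: xor  r2, r1, r3  regs=(0,1,0,1)
  step pc=5: addi  r0, r2, 6  regs=(0,1,0,1)
  step pc=6: beq  r2, r0, L10  cond=T  regs=(0,1,0,1)
  step pc=7: or   r2, r3, r2  regs=(0,1,1,1)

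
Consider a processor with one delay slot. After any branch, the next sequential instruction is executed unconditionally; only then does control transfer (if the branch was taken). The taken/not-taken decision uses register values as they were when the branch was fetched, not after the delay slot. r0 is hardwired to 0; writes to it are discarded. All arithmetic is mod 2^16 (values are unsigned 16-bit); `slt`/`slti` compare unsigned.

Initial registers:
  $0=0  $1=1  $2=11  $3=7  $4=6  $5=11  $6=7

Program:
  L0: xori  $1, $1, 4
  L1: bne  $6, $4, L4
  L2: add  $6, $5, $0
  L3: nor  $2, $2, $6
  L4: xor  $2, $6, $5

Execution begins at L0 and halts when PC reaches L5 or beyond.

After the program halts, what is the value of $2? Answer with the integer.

0

[0] xori  $1, $1, 4  →  {$0:0, $1:5, $2:11, $3:7, $4:6, $5:11, $6:7}
[1] bne  $6, $4, L4  →  {$0:0, $1:5, $2:11, $3:7, $4:6, $5:11, $6:7}  ⟨branch taken⟩
[2] add  $6, $5, $0  →  {$0:0, $1:5, $2:11, $3:7, $4:6, $5:11, $6:11}
[4] xor  $2, $6, $5  →  {$0:0, $1:5, $2:0, $3:7, $4:6, $5:11, $6:11}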